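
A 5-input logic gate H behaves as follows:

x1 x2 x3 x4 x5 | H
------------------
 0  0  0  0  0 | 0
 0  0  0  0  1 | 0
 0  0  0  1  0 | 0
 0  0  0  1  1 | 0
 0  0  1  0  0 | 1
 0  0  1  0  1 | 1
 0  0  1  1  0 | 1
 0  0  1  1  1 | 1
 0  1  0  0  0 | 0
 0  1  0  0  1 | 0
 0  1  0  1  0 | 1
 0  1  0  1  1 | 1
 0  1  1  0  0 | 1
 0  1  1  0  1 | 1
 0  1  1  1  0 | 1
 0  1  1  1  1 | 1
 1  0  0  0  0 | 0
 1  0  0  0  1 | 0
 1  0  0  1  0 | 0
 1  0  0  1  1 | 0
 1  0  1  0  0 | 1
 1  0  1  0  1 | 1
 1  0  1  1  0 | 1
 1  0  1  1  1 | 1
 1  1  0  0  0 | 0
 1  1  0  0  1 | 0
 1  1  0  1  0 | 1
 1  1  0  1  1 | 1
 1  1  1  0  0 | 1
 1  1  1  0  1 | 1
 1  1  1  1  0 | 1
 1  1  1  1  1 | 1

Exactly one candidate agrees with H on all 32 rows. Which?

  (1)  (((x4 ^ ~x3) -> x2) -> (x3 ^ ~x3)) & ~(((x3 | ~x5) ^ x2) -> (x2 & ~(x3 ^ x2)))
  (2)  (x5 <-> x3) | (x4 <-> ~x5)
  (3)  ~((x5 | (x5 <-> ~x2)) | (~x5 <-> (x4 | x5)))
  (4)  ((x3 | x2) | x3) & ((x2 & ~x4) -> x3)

4

(1) disagrees with H on (0,0,0,0,0) (formula → 1, table → 0); rule it out.
(2) disagrees with H on (0,0,0,0,0) (formula → 1, table → 0); rule it out.
(3) disagrees with H on (0,0,0,0,0) (formula → 1, table → 0); rule it out.
(4) is the remaining candidate, and it agrees with H on all 32 inputs.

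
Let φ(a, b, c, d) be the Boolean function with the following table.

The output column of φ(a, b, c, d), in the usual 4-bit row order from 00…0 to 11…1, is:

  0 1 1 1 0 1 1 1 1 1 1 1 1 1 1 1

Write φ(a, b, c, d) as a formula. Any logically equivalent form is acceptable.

φ(a, b, c, d) = ¬((((¬a ∧ ¬b) ∧ ¬c) ∧ ¬d) ∨ (((¬a ∧ b) ∧ ¬c) ∧ ¬d))

There are just 2 zero rows: (0,0,0,0), (0,1,0,0). Their minterms are ¬a·¬b·¬c·¬d, ¬a·b·¬c·¬d; the OR of those covers precisely the 0-outputs, and negating it yields φ.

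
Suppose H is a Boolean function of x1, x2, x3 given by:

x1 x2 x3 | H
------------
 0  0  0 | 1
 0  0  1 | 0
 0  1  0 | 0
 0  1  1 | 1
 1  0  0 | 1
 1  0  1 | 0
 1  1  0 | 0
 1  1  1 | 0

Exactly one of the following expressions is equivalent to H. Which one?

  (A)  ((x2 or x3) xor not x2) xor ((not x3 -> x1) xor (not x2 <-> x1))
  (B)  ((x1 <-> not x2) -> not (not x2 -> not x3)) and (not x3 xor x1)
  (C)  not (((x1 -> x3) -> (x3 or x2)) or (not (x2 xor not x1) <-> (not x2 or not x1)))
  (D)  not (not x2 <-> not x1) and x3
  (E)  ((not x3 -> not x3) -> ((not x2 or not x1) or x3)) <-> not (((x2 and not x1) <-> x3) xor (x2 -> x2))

E

(A): at (0,0,1) it gives 1, but H = 0 — eliminated.
(B): at (0,1,1) it gives 0, but H = 1 — eliminated.
(C): at (0,1,1) it gives 0, but H = 1 — eliminated.
(D): at (0,0,0) it gives 0, but H = 1 — eliminated.
That leaves (E). Evaluating it on every row reproduces the table of H exactly.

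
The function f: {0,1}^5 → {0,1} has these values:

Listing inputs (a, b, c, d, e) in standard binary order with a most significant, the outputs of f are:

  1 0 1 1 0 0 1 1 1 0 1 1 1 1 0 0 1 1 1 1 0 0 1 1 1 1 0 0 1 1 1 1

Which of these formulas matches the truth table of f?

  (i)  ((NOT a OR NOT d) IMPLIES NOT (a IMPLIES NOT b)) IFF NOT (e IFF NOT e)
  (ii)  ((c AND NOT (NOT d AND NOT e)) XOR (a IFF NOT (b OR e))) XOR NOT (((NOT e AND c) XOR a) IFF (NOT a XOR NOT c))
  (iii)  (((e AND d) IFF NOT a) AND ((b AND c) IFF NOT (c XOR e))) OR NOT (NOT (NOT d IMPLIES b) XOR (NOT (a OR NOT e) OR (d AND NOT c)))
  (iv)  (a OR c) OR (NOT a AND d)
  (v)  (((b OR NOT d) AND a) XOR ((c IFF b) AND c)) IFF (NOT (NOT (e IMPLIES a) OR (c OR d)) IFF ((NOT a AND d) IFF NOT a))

(i) disagrees with f on (0,0,0,0,0) (formula → 0, table → 1); rule it out.
(ii) disagrees with f on (0,0,0,0,0) (formula → 0, table → 1); rule it out.
(iii) disagrees with f on (0,0,0,0,0) (formula → 0, table → 1); rule it out.
(iv) disagrees with f on (0,0,0,0,0) (formula → 0, table → 1); rule it out.
Only (v) survives; checking it on all 32 rows confirms it matches f.

v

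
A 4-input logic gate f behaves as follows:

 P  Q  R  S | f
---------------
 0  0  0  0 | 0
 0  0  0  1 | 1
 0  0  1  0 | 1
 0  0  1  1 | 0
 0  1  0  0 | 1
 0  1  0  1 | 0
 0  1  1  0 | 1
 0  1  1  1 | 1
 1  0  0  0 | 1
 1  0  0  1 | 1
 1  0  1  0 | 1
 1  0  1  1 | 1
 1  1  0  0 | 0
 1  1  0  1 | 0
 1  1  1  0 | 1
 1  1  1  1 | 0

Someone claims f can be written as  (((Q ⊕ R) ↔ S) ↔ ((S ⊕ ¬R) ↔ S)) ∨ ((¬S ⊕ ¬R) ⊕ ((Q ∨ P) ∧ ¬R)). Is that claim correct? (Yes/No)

Evaluate (((Q ⊕ R) ↔ S) ↔ ((S ⊕ ¬R) ↔ S)) ∨ ((¬S ⊕ ¬R) ⊕ ((Q ∨ P) ∧ ¬R)) on each row and compare to f:
  P=0, Q=0, R=0, S=0: formula gives 0, f = 0 ✓
  P=0, Q=0, R=0, S=1: formula gives 1, f = 1 ✓
  P=0, Q=0, R=1, S=0: formula gives 1, f = 1 ✓
  P=0, Q=0, R=1, S=1: formula gives 1, but f = 0 ✗
Since they disagree at (0,0,1,1), the expression is not a correct formula for f.

No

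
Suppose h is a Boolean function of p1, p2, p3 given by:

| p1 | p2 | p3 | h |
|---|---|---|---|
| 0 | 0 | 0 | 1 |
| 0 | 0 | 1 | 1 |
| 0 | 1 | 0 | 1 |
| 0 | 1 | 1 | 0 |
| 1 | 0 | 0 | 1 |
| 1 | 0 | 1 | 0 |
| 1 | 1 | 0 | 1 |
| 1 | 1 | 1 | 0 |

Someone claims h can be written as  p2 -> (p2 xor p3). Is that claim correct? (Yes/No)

No

Evaluate p2 -> (p2 xor p3) on each row and compare to h:
  p1=0, p2=0, p3=0: formula gives 1, h = 1 ✓
  p1=0, p2=0, p3=1: formula gives 1, h = 1 ✓
  p1=0, p2=1, p3=0: formula gives 1, h = 1 ✓
  p1=0, p2=1, p3=1: formula gives 0, h = 0 ✓
  p1=1, p2=0, p3=0: formula gives 1, h = 1 ✓
  p1=1, p2=0, p3=1: formula gives 1, but h = 0 ✗
Since they disagree at (1,0,1), the expression is not a correct formula for h.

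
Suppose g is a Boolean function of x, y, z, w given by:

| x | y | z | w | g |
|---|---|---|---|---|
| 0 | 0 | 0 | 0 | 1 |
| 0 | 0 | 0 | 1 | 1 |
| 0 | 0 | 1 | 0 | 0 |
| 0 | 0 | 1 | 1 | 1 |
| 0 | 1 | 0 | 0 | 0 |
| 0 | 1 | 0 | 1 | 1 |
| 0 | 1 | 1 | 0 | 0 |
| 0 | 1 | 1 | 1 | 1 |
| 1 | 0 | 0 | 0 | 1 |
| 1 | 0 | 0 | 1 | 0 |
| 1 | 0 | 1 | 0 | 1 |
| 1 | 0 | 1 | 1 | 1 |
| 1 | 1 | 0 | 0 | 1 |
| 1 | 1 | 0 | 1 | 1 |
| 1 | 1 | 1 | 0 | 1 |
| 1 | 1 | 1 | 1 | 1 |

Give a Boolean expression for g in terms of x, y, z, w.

g(x, y, z, w) = ((((((x' · y') · z) · w') + (((x' · y) · z') · w')) + (((x' · y) · z) · w')) + (((x · y') · z') · w))'

The 0-rows are (0,0,1,0), (0,1,0,0), (0,1,1,0), (1,0,0,1). Take each as a conjunction (¬x·¬y·z·¬w, ¬x·y·¬z·¬w, ¬x·y·z·¬w, x·¬y·¬z·w), form their disjunction, and complement — that gives a formula that is 1 everywhere g is.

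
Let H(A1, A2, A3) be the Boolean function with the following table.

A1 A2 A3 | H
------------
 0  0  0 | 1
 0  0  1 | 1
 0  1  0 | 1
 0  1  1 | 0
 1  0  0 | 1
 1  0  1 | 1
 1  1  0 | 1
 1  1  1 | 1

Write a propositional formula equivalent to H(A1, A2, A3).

H(A1, A2, A3) = ~((~A1 & A2) & A3)

H is 0 on exactly one input, (0,1,1), whose minterm is ¬A1·A2·A3. So H is the negation of that single conjunction.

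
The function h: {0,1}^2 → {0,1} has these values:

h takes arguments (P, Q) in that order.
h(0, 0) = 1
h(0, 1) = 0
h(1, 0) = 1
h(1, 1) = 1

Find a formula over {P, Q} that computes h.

This is Q → P (false only at 0,1).

h(P, Q) = Q → P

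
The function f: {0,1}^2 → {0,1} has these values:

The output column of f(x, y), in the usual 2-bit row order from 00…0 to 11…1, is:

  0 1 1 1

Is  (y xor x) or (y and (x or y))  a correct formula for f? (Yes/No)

Test each input against both f and the formula:
  x=0, y=0: formula gives 0, f = 0 ✓
  x=0, y=1: formula gives 1, f = 1 ✓
  x=1, y=0: formula gives 1, f = 1 ✓
  x=1, y=1: formula gives 1, f = 1 ✓
All 4 rows match — the expression computes f exactly.

Yes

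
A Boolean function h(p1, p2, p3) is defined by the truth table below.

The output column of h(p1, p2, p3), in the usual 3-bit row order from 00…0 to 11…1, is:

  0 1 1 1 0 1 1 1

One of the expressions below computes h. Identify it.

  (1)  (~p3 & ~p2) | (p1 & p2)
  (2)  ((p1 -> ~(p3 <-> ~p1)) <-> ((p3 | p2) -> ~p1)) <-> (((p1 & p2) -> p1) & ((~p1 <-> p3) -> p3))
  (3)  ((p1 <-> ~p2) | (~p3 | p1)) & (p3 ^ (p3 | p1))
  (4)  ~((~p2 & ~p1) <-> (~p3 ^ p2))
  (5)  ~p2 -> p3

5

(1) disagrees with h on (0,0,0) (formula → 1, table → 0); rule it out.
(2) disagrees with h on (0,0,0) (formula → 1, table → 0); rule it out.
(3) disagrees with h on (0,0,1) (formula → 0, table → 1); rule it out.
(4) disagrees with h on (0,1,0) (formula → 0, table → 1); rule it out.
(5) is the remaining candidate, and it agrees with h on all 8 inputs.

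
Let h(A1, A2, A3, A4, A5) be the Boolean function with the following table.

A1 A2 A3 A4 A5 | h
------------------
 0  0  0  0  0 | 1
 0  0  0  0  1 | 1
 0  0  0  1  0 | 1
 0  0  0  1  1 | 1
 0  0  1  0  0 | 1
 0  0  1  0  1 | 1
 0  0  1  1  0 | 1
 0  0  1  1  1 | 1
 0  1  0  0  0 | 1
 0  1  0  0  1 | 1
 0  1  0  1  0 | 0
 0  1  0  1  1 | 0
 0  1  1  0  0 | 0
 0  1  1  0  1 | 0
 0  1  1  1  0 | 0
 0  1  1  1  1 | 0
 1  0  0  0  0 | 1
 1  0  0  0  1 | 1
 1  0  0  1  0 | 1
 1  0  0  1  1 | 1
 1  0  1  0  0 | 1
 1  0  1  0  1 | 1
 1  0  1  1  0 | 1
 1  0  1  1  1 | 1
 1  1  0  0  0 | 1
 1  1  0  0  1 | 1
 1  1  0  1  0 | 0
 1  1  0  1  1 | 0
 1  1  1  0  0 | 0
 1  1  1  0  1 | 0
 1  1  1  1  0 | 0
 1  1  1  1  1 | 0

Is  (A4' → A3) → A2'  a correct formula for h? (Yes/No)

Yes

Evaluate (A4' → A3) → A2' on each row and compare to h:
  A1=0, A2=0, A3=0, A4=0, A5=0: formula gives 1, h = 1 ✓
  A1=0, A2=0, A3=0, A4=0, A5=1: formula gives 1, h = 1 ✓
  A1=0, A2=0, A3=0, A4=1, A5=0: formula gives 1, h = 1 ✓
  A1=0, A2=0, A3=0, A4=1, A5=1: formula gives 1, h = 1 ✓
  … (the remaining 28 rows also agree.)
No disagreement on any input; they are logically equivalent.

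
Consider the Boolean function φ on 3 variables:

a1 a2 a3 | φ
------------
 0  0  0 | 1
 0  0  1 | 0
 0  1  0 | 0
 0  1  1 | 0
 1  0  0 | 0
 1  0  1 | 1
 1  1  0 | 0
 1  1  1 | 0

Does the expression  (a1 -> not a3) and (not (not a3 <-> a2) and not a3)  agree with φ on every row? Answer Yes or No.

Check the formula against φ row by row:
  a1=0, a2=0, a3=0: formula gives 1, φ = 1 ✓
  a1=0, a2=0, a3=1: formula gives 0, φ = 0 ✓
  a1=0, a2=1, a3=0: formula gives 0, φ = 0 ✓
  a1=0, a2=1, a3=1: formula gives 0, φ = 0 ✓
  a1=1, a2=0, a3=0: formula gives 1, but φ = 0 ✗
Since they disagree at (1,0,0), the expression is not a correct formula for φ.

No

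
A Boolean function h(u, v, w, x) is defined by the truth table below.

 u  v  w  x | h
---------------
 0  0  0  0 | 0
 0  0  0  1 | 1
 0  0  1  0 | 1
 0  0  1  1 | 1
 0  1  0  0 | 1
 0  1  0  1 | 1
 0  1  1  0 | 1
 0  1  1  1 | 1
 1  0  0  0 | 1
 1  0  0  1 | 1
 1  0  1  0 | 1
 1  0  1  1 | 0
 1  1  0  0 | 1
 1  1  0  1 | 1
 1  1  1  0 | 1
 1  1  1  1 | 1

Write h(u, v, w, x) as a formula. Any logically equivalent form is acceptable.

There are just 2 zero rows: (0,0,0,0), (1,0,1,1). Their minterms are ¬u·¬v·¬w·¬x, u·¬v·w·x; the OR of those covers precisely the 0-outputs, and negating it yields h.

h(u, v, w, x) = ((((u' · v') · w') · x') + (((u · v') · w) · x))'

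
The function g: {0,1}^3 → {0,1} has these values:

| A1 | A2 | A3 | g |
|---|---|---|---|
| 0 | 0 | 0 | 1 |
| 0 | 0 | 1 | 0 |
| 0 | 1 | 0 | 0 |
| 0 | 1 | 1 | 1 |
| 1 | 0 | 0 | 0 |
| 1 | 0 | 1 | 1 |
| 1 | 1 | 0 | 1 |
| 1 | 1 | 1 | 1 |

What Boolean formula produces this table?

g(A1, A2, A3) = ((((A1' · A2') · A3) + ((A1' · A2) · A3')) + ((A1 · A2') · A3'))'

The 0-rows are (0,0,1), (0,1,0), (1,0,0). Take each as a conjunction (¬A1·¬A2·A3, ¬A1·A2·¬A3, A1·¬A2·¬A3), form their disjunction, and complement — that gives a formula that is 1 everywhere g is.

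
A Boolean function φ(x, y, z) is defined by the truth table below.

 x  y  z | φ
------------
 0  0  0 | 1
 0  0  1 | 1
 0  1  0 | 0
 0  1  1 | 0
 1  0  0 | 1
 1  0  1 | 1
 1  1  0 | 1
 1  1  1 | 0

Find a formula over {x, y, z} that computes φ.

φ(x, y, z) = ¬((((¬x ∧ y) ∧ ¬z) ∨ ((¬x ∧ y) ∧ z)) ∨ ((x ∧ y) ∧ z))

φ is 0 on only 3 rows — (0,1,0), (0,1,1), (1,1,1). Writing each as a minterm (¬x·y·¬z, ¬x·y·z, x·y·z) and OR-ing them characterizes exactly where φ=0, so φ is the negation of that disjunction.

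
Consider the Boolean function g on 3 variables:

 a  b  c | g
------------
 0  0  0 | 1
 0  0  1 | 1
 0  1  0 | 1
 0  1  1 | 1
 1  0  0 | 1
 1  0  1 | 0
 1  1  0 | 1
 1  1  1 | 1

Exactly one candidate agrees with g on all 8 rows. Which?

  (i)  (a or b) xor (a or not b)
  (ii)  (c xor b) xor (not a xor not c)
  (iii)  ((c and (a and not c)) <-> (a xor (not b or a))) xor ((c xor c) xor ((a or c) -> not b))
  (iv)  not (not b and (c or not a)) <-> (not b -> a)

iv

(i): at (1,0,0) it gives 0, but g = 1 — eliminated.
(ii): at (0,0,0) it gives 0, but g = 1 — eliminated.
(iii): at (0,1,0) it gives 0, but g = 1 — eliminated.
(iv) is the remaining candidate, and it agrees with g on all 8 inputs.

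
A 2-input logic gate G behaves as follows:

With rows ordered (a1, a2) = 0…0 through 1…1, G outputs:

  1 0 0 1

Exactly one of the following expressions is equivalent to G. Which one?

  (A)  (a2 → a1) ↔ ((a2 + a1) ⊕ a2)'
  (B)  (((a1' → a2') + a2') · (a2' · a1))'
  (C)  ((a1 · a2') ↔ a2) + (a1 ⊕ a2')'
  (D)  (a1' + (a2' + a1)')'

A

(B): at (0,1) it gives 1, but G = 0 — eliminated.
(C): at (0,1) it gives 1, but G = 0 — eliminated.
(D): at (0,0) it gives 0, but G = 1 — eliminated.
(A) is the remaining candidate, and it agrees with G on all 4 inputs.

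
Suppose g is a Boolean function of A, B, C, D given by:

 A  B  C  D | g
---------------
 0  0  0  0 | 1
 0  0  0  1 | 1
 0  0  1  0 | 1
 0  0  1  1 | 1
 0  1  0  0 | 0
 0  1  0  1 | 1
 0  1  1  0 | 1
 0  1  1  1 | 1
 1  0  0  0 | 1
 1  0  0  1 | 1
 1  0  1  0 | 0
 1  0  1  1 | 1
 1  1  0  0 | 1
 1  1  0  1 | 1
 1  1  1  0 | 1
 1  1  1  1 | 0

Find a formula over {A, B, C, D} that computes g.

g(A, B, C, D) = ¬(((((¬A ∧ B) ∧ ¬C) ∧ ¬D) ∨ (((A ∧ ¬B) ∧ C) ∧ ¬D)) ∨ (((A ∧ B) ∧ C) ∧ D))

g is 0 on only 3 rows — (0,1,0,0), (1,0,1,0), (1,1,1,1). Writing each as a minterm (¬A·B·¬C·¬D, A·¬B·C·¬D, A·B·C·D) and OR-ing them characterizes exactly where g=0, so g is the negation of that disjunction.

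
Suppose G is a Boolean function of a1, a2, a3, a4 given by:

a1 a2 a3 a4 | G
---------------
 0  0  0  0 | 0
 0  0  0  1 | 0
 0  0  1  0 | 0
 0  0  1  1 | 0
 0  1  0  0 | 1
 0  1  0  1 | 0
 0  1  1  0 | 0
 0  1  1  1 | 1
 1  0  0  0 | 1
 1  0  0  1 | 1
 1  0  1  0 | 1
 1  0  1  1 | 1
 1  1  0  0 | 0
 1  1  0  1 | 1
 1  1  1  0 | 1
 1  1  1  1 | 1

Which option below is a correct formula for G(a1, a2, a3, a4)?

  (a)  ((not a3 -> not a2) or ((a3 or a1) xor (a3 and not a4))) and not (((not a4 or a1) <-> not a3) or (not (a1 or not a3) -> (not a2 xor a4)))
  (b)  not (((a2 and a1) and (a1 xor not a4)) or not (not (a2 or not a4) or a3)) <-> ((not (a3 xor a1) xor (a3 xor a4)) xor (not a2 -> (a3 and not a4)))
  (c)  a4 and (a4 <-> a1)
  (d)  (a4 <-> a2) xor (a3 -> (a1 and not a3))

b

(a) disagrees with G on (0,1,0,0) (formula → 0, table → 1); rule it out.
(c) disagrees with G on (0,1,0,0) (formula → 0, table → 1); rule it out.
(d) disagrees with G on (0,0,0,1) (formula → 1, table → 0); rule it out.
That leaves (b). Evaluating it on every row reproduces the table of G exactly.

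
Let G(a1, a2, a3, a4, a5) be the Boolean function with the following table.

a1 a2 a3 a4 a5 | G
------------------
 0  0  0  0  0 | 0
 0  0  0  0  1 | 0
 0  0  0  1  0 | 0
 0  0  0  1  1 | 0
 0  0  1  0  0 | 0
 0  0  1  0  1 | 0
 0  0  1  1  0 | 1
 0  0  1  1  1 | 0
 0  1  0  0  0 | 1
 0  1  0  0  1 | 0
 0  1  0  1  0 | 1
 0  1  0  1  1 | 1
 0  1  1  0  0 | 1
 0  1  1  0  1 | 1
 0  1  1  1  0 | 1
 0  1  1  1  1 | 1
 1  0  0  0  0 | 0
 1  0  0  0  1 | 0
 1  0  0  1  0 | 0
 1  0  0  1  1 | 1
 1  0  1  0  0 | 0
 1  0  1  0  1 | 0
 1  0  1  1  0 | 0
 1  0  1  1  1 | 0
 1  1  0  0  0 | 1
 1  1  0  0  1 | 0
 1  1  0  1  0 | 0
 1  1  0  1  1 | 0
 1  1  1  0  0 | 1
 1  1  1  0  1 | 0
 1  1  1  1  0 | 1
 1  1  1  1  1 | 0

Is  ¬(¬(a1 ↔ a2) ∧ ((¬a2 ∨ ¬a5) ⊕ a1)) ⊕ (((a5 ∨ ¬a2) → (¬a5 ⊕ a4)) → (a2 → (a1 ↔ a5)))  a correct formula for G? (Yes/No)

Test each input against both G and the formula:
  a1=0, a2=0, a3=0, a4=0, a5=0: formula gives 0, G = 0 ✓
  a1=0, a2=0, a3=0, a4=0, a5=1: formula gives 0, G = 0 ✓
  a1=0, a2=0, a3=0, a4=1, a5=0: formula gives 0, G = 0 ✓
  a1=0, a2=0, a3=0, a4=1, a5=1: formula gives 0, G = 0 ✓
  …
  a1=0, a2=0, a3=1, a4=1, a5=0: formula gives 0, but G = 1 ✗
Row (0,0,1,1,0) is a counterexample, so the formula is not equivalent to G.

No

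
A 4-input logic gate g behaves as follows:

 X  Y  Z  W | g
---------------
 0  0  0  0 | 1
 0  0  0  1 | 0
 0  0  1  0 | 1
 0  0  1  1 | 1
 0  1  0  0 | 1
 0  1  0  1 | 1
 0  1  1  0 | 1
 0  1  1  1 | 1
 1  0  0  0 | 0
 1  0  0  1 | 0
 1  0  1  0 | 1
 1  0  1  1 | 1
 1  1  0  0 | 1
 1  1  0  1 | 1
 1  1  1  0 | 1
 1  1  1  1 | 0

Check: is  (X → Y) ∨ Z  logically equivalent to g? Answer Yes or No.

Check the formula against g row by row:
  X=0, Y=0, Z=0, W=0: formula gives 1, g = 1 ✓
  X=0, Y=0, Z=0, W=1: formula gives 1, but g = 0 ✗
Since they disagree at (0,0,0,1), the expression is not a correct formula for g.

No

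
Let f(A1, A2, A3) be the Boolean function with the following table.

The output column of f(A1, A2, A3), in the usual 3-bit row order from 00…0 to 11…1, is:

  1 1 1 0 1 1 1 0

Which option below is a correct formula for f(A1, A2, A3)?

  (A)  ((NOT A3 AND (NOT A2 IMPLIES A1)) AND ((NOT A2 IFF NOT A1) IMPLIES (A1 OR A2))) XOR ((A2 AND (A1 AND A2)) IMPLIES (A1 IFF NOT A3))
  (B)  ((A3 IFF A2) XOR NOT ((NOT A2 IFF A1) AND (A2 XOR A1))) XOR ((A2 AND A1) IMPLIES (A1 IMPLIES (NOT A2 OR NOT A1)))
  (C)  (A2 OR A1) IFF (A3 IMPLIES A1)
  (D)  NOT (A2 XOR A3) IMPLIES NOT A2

D

(A) fails at (0,1,0): the formula yields 0, f is 1.
(B) fails at (0,0,1): the formula yields 0, f is 1.
(C) fails at (0,0,0): the formula yields 0, f is 1.
That leaves (D). Evaluating it on every row reproduces the table of f exactly.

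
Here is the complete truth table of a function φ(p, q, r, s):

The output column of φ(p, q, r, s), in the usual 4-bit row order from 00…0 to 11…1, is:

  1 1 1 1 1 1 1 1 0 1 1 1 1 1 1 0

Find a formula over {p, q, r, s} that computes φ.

The 0-rows are (1,0,0,0), (1,1,1,1). Take each as a conjunction (p·¬q·¬r·¬s, p·q·r·s), form their disjunction, and complement — that gives a formula that is 1 everywhere φ is.

φ(p, q, r, s) = NOT ((((p AND NOT q) AND NOT r) AND NOT s) OR (((p AND q) AND r) AND s))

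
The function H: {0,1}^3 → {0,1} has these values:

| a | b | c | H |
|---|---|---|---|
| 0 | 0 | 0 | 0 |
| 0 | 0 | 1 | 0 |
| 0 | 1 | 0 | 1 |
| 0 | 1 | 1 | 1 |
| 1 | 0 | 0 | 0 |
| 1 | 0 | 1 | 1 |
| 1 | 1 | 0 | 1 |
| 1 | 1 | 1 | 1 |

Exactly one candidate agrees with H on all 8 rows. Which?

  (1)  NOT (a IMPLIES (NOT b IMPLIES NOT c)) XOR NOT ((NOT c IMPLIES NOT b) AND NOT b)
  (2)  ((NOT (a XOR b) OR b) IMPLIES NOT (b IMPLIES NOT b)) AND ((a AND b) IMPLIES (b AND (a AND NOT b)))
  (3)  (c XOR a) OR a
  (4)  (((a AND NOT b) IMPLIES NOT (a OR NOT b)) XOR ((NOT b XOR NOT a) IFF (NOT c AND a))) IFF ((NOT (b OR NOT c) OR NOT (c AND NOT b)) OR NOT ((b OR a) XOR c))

(2) fails at (1,0,0): the formula yields 1, H is 0.
(3) fails at (0,0,1): the formula yields 1, H is 0.
(4) fails at (1,0,0): the formula yields 1, H is 0.
That leaves (1). Evaluating it on every row reproduces the table of H exactly.

1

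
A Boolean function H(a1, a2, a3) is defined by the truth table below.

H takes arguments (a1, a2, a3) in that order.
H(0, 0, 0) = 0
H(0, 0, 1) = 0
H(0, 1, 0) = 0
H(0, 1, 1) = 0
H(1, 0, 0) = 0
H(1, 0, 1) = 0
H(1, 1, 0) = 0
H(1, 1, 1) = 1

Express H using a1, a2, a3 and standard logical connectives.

H(a1, a2, a3) = (a1 AND a2) AND a3

The output is 1 only when every input is 1 — the AND of all inputs.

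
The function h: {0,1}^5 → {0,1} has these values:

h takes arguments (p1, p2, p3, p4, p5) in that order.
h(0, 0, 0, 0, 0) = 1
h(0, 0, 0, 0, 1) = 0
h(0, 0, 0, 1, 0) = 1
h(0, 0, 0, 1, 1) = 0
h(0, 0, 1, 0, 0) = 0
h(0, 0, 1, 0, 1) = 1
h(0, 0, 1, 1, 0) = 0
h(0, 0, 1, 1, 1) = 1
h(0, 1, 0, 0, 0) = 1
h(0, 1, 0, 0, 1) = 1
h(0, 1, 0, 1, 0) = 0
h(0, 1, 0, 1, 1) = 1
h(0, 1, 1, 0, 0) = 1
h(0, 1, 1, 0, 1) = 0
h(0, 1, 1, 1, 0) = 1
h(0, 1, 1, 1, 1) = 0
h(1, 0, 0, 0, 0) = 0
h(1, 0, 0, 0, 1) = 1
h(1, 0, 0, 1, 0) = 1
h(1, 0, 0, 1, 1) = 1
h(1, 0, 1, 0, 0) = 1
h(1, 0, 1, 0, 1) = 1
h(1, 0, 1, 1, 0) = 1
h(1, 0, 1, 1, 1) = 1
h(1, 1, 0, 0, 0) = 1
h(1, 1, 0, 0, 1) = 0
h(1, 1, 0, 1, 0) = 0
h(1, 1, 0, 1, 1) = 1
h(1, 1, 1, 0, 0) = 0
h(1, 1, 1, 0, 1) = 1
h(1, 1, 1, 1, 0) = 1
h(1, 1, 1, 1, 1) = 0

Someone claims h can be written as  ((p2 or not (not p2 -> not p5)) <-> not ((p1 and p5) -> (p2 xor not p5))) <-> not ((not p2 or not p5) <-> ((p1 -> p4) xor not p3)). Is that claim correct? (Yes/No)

Test each input against both h and the formula:
  p1=0, p2=0, p3=0, p4=0, p5=0: formula gives 1, h = 1 ✓
  p1=0, p2=0, p3=0, p4=0, p5=1: formula gives 0, h = 0 ✓
  p1=0, p2=0, p3=0, p4=1, p5=0: formula gives 1, h = 1 ✓
  p1=0, p2=0, p3=0, p4=1, p5=1: formula gives 0, h = 0 ✓
  …
  p1=0, p2=1, p3=0, p4=0, p5=0: formula gives 0, but h = 1 ✗
Row (0,1,0,0,0) is a counterexample, so the formula is not equivalent to h.

No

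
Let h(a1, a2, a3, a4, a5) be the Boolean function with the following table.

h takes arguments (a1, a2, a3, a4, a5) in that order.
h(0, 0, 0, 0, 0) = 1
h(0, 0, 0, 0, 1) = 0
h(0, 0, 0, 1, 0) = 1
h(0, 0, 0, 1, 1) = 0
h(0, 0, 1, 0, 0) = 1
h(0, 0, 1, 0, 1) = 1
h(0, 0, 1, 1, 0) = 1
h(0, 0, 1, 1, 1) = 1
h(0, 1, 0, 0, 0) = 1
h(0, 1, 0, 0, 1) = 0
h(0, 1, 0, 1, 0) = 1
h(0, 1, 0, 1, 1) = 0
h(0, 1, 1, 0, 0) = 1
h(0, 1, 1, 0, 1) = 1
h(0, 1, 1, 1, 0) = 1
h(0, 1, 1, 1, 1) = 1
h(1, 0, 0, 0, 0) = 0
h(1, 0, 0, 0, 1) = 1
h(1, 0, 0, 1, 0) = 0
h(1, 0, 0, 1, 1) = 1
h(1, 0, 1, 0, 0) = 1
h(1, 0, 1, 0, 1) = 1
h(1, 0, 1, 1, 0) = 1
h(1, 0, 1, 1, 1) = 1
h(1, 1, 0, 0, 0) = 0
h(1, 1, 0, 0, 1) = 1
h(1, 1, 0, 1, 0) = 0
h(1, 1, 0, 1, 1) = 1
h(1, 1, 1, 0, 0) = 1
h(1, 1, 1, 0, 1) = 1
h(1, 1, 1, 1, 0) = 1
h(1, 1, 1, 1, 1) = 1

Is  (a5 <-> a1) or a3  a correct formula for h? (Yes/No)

Yes

Evaluate (a5 <-> a1) or a3 on each row and compare to h:
  a1=0, a2=0, a3=0, a4=0, a5=0: formula gives 1, h = 1 ✓
  a1=0, a2=0, a3=0, a4=0, a5=1: formula gives 0, h = 0 ✓
  a1=0, a2=0, a3=0, a4=1, a5=0: formula gives 1, h = 1 ✓
  a1=0, a2=0, a3=0, a4=1, a5=1: formula gives 0, h = 0 ✓
  … (the remaining 28 rows also agree.)
All 32 rows match — the expression computes h exactly.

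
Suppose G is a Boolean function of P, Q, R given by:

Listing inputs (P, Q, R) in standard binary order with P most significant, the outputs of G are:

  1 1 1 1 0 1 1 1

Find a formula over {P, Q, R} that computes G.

G is 0 on exactly one input, (1,0,0), whose minterm is P·¬Q·¬R. So G is the negation of that single conjunction.

G(P, Q, R) = ¬((P ∧ ¬Q) ∧ ¬R)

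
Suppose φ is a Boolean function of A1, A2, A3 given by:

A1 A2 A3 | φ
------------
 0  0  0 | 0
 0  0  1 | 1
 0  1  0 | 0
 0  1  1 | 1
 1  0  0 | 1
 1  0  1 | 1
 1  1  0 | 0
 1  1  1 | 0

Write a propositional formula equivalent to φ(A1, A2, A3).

The 1-rows are (0,0,1), (0,1,1), (1,0,0), (1,0,1). Each contributes one minterm — ¬A1·¬A2·A3; ¬A1·A2·A3; A1·¬A2·¬A3; A1·¬A2·A3 — and their disjunction is a sum-of-products form of φ.

φ(A1, A2, A3) = ((((A1' · A2') · A3) + ((A1' · A2) · A3)) + ((A1 · A2') · A3')) + ((A1 · A2') · A3)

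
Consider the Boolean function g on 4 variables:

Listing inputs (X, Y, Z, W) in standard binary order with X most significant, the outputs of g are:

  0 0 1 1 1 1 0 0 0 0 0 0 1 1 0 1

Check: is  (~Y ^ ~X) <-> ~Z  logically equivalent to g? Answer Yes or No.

Evaluate (~Y ^ ~X) <-> ~Z on each row and compare to g:
  X=0, Y=0, Z=0, W=0: formula gives 0, g = 0 ✓
  X=0, Y=0, Z=0, W=1: formula gives 0, g = 0 ✓
  X=0, Y=0, Z=1, W=0: formula gives 1, g = 1 ✓
  X=0, Y=0, Z=1, W=1: formula gives 1, g = 1 ✓
  …
  X=1, Y=0, Z=0, W=0: formula gives 1, but g = 0 ✗
A single disagreement suffices: at (1,0,0,0) they differ, so the formula does not compute g.

No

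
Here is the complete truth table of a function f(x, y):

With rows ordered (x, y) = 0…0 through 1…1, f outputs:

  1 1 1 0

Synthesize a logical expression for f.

f(x, y) = ¬(x ∧ y)

The output is 0 only when every input is 1 — NAND of all inputs.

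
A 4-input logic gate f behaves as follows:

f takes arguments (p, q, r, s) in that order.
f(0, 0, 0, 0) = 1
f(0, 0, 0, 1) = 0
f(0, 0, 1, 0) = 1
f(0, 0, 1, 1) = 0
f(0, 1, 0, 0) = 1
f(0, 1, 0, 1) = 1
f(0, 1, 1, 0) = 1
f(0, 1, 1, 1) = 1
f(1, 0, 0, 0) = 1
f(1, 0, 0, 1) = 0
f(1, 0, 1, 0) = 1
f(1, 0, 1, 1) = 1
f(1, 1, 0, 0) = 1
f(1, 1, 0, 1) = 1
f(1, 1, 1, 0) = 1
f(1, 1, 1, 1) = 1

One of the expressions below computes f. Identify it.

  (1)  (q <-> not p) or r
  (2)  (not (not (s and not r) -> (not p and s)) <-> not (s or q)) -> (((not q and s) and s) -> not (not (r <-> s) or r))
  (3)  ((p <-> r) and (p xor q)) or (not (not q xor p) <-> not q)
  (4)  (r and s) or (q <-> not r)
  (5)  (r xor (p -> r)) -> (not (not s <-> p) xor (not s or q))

(1) disagrees with f on (0,0,0,0) (formula → 0, table → 1); rule it out.
(3) disagrees with f on (0,0,0,0) (formula → 0, table → 1); rule it out.
(4) disagrees with f on (0,0,0,0) (formula → 0, table → 1); rule it out.
(5) disagrees with f on (0,0,0,0) (formula → 0, table → 1); rule it out.
That leaves (2). Evaluating it on every row reproduces the table of f exactly.

2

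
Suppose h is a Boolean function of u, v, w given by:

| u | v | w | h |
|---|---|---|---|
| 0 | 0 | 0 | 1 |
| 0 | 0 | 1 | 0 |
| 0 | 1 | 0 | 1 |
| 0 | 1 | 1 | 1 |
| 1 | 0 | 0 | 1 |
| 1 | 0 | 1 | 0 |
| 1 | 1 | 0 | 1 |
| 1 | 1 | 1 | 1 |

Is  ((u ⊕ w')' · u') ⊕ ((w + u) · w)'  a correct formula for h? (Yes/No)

No

Test each input against both h and the formula:
  u=0, v=0, w=0: formula gives 1, h = 1 ✓
  u=0, v=0, w=1: formula gives 1, but h = 0 ✗
Row (0,0,1) is a counterexample, so the formula is not equivalent to h.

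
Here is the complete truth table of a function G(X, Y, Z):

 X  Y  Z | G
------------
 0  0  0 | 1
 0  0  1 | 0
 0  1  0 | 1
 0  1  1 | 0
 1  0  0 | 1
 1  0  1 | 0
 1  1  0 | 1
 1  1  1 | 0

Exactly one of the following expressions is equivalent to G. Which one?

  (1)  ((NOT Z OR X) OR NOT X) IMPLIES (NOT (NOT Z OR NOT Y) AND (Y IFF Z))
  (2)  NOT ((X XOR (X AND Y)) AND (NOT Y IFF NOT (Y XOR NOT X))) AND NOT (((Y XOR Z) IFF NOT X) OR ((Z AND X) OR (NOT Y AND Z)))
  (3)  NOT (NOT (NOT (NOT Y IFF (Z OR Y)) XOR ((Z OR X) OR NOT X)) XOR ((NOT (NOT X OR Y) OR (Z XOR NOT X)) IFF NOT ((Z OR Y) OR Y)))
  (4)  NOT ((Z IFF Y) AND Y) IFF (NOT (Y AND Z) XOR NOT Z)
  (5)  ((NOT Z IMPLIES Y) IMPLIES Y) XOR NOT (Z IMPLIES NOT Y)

5

(1): at (0,0,0) it gives 0, but G = 1 — eliminated.
(2): at (0,1,0) it gives 0, but G = 1 — eliminated.
(3): at (0,1,0) it gives 0, but G = 1 — eliminated.
(4): at (0,0,0) it gives 0, but G = 1 — eliminated.
Only (5) survives; checking it on all 8 rows confirms it matches G.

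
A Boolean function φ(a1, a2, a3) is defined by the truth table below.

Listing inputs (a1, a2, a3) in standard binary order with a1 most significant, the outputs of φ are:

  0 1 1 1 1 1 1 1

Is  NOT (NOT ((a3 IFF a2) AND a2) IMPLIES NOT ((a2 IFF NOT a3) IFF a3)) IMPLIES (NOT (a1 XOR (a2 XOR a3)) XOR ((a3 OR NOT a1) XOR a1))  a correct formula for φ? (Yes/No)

Yes

Test each input against both φ and the formula:
  a1=0, a2=0, a3=0: formula gives 0, φ = 0 ✓
  a1=0, a2=0, a3=1: formula gives 1, φ = 1 ✓
  a1=0, a2=1, a3=0: formula gives 1, φ = 1 ✓
  a1=0, a2=1, a3=1: formula gives 1, φ = 1 ✓
  a1=1, a2=0, a3=0: formula gives 1, φ = 1 ✓
  … (the remaining 3 rows also agree.)
Every row agrees, so the formula is equivalent.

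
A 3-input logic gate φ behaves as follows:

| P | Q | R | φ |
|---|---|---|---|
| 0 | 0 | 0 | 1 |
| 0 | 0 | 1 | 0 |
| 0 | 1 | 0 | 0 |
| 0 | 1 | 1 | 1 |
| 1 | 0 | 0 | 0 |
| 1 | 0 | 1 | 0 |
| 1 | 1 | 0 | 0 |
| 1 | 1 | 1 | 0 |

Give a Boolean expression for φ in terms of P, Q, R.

φ(P, Q, R) = ((P' · Q') · R') + ((P' · Q) · R)

The 1-rows are (0,0,0), (0,1,1). Each contributes one minterm — ¬P·¬Q·¬R; ¬P·Q·R — and their disjunction is a sum-of-products form of φ.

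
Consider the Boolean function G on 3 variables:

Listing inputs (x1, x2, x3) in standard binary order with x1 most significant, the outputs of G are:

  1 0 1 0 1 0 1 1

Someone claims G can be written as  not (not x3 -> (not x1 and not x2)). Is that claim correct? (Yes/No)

Check the formula against G row by row:
  x1=0, x2=0, x3=0: formula gives 0, but G = 1 ✗
Row (0,0,0) is a counterexample, so the formula is not equivalent to G.

No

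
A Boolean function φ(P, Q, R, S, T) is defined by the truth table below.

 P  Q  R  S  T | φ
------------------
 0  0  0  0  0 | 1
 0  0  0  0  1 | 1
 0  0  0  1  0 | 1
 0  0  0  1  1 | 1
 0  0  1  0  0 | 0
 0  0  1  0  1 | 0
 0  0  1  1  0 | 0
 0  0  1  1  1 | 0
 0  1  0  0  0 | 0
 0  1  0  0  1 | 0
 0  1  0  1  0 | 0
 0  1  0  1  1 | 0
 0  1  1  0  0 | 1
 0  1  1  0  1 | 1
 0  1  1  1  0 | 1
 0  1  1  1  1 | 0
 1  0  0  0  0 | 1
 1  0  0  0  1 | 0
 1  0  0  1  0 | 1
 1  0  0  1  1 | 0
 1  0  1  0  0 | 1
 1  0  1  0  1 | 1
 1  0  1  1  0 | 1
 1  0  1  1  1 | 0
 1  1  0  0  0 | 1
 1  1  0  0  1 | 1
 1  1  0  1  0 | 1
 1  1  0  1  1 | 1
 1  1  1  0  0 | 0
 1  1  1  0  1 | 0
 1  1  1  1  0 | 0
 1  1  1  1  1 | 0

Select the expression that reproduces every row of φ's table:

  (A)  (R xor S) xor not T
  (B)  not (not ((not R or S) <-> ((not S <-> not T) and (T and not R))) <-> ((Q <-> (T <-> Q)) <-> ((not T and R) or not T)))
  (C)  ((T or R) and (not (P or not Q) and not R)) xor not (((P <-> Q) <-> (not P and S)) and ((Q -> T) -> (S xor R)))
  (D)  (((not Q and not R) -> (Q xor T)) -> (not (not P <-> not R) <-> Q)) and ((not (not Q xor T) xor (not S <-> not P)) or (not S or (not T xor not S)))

D

(A): at (0,0,0,0,1) it gives 0, but φ = 1 — eliminated.
(B): at (0,0,0,1,1) it gives 0, but φ = 1 — eliminated.
(C): at (0,0,0,1,0) it gives 0, but φ = 1 — eliminated.
Only (D) survives; checking it on all 32 rows confirms it matches φ.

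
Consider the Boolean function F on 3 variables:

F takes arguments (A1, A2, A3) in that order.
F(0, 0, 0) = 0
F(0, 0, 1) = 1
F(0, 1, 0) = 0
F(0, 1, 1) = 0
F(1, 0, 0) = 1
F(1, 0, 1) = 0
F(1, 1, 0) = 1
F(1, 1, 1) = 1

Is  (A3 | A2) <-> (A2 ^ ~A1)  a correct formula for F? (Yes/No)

Evaluate (A3 | A2) <-> (A2 ^ ~A1) on each row and compare to F:
  A1=0, A2=0, A3=0: formula gives 0, F = 0 ✓
  A1=0, A2=0, A3=1: formula gives 1, F = 1 ✓
  A1=0, A2=1, A3=0: formula gives 0, F = 0 ✓
  A1=0, A2=1, A3=1: formula gives 0, F = 0 ✓
  A1=1, A2=0, A3=0: formula gives 1, F = 1 ✓
  …and likewise for the remaining 3 rows.
No disagreement on any input; they are logically equivalent.

Yes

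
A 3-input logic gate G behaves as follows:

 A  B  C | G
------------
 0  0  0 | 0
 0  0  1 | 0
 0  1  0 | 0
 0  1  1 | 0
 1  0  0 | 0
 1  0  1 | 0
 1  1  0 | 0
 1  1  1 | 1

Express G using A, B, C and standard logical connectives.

G(A, B, C) = (A AND B) AND C

Only row (1,1,1) gives 1. That row's minterm A·B·C is G directly.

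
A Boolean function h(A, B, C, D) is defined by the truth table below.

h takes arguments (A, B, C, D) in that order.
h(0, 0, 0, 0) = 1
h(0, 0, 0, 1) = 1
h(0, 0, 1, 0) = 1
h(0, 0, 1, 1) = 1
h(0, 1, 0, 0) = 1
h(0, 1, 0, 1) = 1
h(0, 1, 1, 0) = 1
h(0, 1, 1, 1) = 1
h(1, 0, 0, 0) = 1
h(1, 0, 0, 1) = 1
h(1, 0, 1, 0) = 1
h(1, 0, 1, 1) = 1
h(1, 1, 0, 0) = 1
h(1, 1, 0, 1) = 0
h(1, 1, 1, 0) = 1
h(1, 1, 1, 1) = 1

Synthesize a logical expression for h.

h(A, B, C, D) = ¬(((A ∧ B) ∧ ¬C) ∧ D)

Only row (1,1,0,1) gives 0. So h is 1 everywhere except there — the complement of the minterm A·B·¬C·D.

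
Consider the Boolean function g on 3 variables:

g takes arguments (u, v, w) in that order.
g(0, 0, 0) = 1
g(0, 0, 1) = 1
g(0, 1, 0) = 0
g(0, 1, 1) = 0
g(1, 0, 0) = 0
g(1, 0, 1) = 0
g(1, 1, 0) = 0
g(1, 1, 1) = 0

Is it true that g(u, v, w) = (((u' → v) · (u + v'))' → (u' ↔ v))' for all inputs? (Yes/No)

Yes

Evaluate (((u' → v) · (u + v'))' → (u' ↔ v))' on each row and compare to g:
  u=0, v=0, w=0: formula gives 1, g = 1 ✓
  u=0, v=0, w=1: formula gives 1, g = 1 ✓
  u=0, v=1, w=0: formula gives 0, g = 0 ✓
  u=0, v=1, w=1: formula gives 0, g = 0 ✓
  u=1, v=0, w=0: formula gives 0, g = 0 ✓
  …and likewise for the remaining 3 rows.
All 8 rows match — the expression computes g exactly.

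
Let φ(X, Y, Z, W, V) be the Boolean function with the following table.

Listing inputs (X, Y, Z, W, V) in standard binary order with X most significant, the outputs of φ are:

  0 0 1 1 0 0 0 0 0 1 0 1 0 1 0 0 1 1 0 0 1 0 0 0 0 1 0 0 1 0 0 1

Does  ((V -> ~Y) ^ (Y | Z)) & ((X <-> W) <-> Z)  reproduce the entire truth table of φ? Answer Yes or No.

No

Test each input against both φ and the formula:
  X=0, Y=0, Z=0, W=0, V=0: formula gives 0, φ = 0 ✓
  X=0, Y=0, Z=0, W=0, V=1: formula gives 0, φ = 0 ✓
  X=0, Y=0, Z=0, W=1, V=0: formula gives 1, φ = 1 ✓
  X=0, Y=0, Z=0, W=1, V=1: formula gives 1, φ = 1 ✓
  …
  X=0, Y=1, Z=0, W=0, V=1: formula gives 0, but φ = 1 ✗
Row (0,1,0,0,1) is a counterexample, so the formula is not equivalent to φ.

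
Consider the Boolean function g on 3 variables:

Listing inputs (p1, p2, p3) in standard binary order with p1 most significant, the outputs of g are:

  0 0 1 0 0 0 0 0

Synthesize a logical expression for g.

g(p1, p2, p3) = (NOT p1 AND p2) AND NOT p3

Only row (0,1,0) gives 1. That row's minterm ¬p1·p2·¬p3 is g directly.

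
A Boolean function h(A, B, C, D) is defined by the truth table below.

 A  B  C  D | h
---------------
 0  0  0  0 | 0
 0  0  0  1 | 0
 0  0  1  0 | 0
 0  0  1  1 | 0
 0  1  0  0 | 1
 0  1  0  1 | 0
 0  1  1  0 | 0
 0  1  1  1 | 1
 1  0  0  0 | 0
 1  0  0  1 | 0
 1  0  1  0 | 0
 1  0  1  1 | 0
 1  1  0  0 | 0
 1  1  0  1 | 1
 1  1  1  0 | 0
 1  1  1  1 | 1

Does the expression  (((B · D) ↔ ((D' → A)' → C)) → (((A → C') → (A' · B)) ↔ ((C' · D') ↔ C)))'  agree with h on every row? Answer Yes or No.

Test each input against both h and the formula:
  A=0, B=0, C=0, D=0: formula gives 0, h = 0 ✓
  A=0, B=0, C=0, D=1: formula gives 0, h = 0 ✓
  A=0, B=0, C=1, D=0: formula gives 0, h = 0 ✓
  A=0, B=0, C=1, D=1: formula gives 0, h = 0 ✓
  … (the remaining 12 rows also agree.)
No disagreement on any input; they are logically equivalent.

Yes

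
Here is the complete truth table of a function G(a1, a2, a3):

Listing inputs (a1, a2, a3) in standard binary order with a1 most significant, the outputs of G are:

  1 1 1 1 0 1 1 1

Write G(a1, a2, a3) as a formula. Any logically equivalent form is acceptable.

G(a1, a2, a3) = ~((a1 & ~a2) & ~a3)

Only row (1,0,0) gives 0. So G is 1 everywhere except there — the complement of the minterm a1·¬a2·¬a3.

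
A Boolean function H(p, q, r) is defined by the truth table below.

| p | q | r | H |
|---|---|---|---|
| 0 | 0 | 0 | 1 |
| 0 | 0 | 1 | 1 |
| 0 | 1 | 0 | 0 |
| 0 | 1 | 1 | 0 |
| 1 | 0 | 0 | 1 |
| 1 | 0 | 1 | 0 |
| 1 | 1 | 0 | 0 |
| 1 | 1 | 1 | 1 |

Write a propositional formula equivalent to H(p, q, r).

H(p, q, r) = ((((¬p ∧ ¬q) ∧ ¬r) ∨ ((¬p ∧ ¬q) ∧ r)) ∨ ((p ∧ ¬q) ∧ ¬r)) ∨ ((p ∧ q) ∧ r)

Collect the rows where H=1 — (0,0,0), (0,0,1), (1,0,0), (1,1,1) — and write one minterm per row: ¬p·¬q·¬r, ¬p·¬q·r, p·¬q·¬r, p·q·r. Their union (logical OR) reproduces the table exactly.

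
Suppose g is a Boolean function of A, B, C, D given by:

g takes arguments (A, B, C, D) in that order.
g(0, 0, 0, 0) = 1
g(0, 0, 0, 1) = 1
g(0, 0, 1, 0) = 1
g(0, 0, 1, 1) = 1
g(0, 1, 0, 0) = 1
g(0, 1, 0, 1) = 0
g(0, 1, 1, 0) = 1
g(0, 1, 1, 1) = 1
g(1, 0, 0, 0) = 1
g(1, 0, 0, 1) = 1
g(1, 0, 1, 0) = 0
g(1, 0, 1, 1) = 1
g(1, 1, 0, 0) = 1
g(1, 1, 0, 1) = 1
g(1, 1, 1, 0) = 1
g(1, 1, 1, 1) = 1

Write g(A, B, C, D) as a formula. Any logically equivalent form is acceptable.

g(A, B, C, D) = ((((A' · B) · C') · D) + (((A · B') · C) · D'))'

g is 0 on only 2 rows — (0,1,0,1), (1,0,1,0). Writing each as a minterm (¬A·B·¬C·D, A·¬B·C·¬D) and OR-ing them characterizes exactly where g=0, so g is the negation of that disjunction.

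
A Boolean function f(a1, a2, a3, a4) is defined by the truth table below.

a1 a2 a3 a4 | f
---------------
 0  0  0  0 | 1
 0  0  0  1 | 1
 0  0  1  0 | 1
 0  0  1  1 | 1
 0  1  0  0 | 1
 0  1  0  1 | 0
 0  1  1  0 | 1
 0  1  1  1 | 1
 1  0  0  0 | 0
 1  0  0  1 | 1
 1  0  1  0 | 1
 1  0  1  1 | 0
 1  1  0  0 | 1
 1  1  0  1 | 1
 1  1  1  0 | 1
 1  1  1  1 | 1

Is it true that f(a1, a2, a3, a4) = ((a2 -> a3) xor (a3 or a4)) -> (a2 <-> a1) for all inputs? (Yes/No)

No

Test each input against both f and the formula:
  a1=0, a2=0, a3=0, a4=0: formula gives 1, f = 1 ✓
  a1=0, a2=0, a3=0, a4=1: formula gives 1, f = 1 ✓
  a1=0, a2=0, a3=1, a4=0: formula gives 1, f = 1 ✓
  a1=0, a2=0, a3=1, a4=1: formula gives 1, f = 1 ✓
  …
  a1=1, a2=0, a3=1, a4=1: formula gives 1, but f = 0 ✗
A single disagreement suffices: at (1,0,1,1) they differ, so the formula does not compute f.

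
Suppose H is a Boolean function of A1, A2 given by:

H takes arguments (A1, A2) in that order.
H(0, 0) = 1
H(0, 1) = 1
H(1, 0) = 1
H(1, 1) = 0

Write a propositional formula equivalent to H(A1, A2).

The output is 0 only when every input is 1 — NAND of all inputs.

H(A1, A2) = (A1 · A2)'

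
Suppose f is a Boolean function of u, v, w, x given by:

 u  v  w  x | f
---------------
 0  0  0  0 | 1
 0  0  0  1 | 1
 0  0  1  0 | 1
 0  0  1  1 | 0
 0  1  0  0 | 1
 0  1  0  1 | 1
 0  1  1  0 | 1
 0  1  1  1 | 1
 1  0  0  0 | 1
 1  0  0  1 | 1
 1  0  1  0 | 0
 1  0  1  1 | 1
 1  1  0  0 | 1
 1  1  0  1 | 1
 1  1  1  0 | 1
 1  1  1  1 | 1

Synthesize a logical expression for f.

f(u, v, w, x) = NOT ((((NOT u AND NOT v) AND w) AND x) OR (((u AND NOT v) AND w) AND NOT x))

The 0-rows are (0,0,1,1), (1,0,1,0). Take each as a conjunction (¬u·¬v·w·x, u·¬v·w·¬x), form their disjunction, and complement — that gives a formula that is 1 everywhere f is.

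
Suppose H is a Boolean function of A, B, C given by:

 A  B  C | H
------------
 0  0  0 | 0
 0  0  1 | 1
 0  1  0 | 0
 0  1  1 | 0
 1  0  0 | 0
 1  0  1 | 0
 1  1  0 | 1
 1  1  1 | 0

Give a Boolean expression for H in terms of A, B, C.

H=1 on 2 inputs: (0,0,1), (1,1,0). Reading each as a conjunction of literals (¬A·¬B·C, A·B·¬C) and taking the OR gives the canonical DNF.

H(A, B, C) = ((not A and not B) and C) or ((A and B) and not C)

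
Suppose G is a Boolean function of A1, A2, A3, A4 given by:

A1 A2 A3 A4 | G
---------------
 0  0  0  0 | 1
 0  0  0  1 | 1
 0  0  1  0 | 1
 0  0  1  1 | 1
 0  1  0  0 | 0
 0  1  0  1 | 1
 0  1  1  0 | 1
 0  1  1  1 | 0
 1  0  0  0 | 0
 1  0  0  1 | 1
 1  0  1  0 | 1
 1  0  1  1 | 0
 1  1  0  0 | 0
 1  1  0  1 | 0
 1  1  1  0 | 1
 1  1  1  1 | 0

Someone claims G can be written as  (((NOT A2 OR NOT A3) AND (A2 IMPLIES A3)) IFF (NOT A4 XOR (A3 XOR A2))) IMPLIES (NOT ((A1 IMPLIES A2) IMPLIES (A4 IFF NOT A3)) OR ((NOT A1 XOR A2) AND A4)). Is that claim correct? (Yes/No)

Test each input against both G and the formula:
  A1=0, A2=0, A3=0, A4=0: formula gives 1, G = 1 ✓
  A1=0, A2=0, A3=0, A4=1: formula gives 1, G = 1 ✓
  A1=0, A2=0, A3=1, A4=0: formula gives 1, G = 1 ✓
  A1=0, A2=0, A3=1, A4=1: formula gives 1, G = 1 ✓
  A1=0, A2=1, A3=0, A4=0: formula gives 1, but G = 0 ✗
Since they disagree at (0,1,0,0), the expression is not a correct formula for G.

No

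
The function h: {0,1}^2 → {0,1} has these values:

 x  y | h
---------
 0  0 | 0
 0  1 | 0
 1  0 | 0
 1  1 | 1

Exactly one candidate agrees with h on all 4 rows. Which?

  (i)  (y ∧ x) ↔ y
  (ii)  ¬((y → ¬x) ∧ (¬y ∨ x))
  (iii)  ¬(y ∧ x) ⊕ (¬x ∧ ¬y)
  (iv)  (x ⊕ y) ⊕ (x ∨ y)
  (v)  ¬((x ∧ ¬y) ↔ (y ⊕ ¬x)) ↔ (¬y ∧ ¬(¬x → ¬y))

(i) disagrees with h on (0,0) (formula → 1, table → 0); rule it out.
(ii) disagrees with h on (0,1) (formula → 1, table → 0); rule it out.
(iii) disagrees with h on (0,1) (formula → 1, table → 0); rule it out.
(v) disagrees with h on (0,1) (formula → 1, table → 0); rule it out.
That leaves (iv). Evaluating it on every row reproduces the table of h exactly.

iv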